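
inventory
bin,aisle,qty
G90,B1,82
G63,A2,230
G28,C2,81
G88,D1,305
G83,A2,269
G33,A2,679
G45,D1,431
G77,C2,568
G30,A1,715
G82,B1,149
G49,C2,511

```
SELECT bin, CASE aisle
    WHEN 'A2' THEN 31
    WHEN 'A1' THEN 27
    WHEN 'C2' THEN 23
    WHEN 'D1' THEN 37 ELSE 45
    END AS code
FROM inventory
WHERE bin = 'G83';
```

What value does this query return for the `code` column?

bin = G83: aisle=A2, qty=269.
aisle='A2' → true → 31

31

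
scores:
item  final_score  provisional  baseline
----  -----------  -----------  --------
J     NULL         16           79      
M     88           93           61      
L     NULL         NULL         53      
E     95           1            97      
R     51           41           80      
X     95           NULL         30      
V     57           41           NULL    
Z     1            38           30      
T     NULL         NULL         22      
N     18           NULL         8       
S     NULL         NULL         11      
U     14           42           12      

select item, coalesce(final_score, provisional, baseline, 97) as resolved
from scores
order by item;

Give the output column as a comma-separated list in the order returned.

item=E: final_score=95 → 95
item=J: final_score=NULL, provisional=16 → 16
item=L: final_score=NULL, provisional=NULL, baseline=53 → 53
item=M: final_score=88 → 88
item=N: final_score=18 → 18
item=R: final_score=51 → 51
item=S: final_score=NULL, provisional=NULL, baseline=11 → 11
item=T: final_score=NULL, provisional=NULL, baseline=22 → 22
item=U: final_score=14 → 14
item=V: final_score=57 → 57
item=X: final_score=95 → 95
item=Z: final_score=1 → 1

95, 16, 53, 88, 18, 51, 11, 22, 14, 57, 95, 1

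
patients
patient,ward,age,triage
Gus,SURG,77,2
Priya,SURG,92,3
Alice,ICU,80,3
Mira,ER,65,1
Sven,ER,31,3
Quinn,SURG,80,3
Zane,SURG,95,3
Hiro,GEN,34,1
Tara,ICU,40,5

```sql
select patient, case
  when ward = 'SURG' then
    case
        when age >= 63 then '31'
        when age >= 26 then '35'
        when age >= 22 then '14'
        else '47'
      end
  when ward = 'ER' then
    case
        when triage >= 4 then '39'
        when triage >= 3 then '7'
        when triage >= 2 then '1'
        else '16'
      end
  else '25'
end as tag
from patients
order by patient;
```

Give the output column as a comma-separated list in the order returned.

25, 31, 25, 16, 31, 31, 7, 25, 31

patient=Alice: ward='ICU' → outer ELSE → 25
patient=Gus: ward='SURG' → inner[age >= 63] → 31
patient=Hiro: ward='GEN' → outer ELSE → 25
patient=Mira: ward='ER' → inner[ELSE] → 16
patient=Priya: ward='SURG' → inner[age >= 63] → 31
patient=Quinn: ward='SURG' → inner[age >= 63] → 31
patient=Sven: ward='ER' → inner[triage >= 3] → 7
patient=Tara: ward='ICU' → outer ELSE → 25
patient=Zane: ward='SURG' → inner[age >= 63] → 31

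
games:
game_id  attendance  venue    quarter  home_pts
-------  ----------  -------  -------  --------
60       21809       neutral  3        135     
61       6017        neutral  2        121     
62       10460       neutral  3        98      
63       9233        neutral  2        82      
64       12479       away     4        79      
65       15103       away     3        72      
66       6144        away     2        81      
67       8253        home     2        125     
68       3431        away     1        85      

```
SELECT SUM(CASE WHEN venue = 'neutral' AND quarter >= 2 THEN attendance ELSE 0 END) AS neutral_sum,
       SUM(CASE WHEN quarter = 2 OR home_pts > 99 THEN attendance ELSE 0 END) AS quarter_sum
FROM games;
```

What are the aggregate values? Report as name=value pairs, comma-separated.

[neutral_sum: venue = 'neutral' AND quarter >= 2]
game_id=60: ✓ → 21809
game_id=61: ✓ → 6017
game_id=62: ✓ → 10460
game_id=63: ✓ → 9233
game_id=64: ✗
game_id=65: ✗
game_id=66: ✗
game_id=67: ✗
game_id=68: ✗
neutral_sum = 21809 + 6017 + 10460 + 9233 = 47519
—
[quarter_sum: quarter = 2 OR home_pts > 99]
game_id=60: ✓ → 21809
game_id=61: ✓ → 6017
game_id=62: ✗
game_id=63: ✓ → 9233
game_id=64: ✗
game_id=65: ✗
game_id=66: ✓ → 6144
game_id=67: ✓ → 8253
game_id=68: ✗
quarter_sum = 21809 + 6017 + 9233 + 6144 + 8253 = 51456

neutral_sum=47519, quarter_sum=51456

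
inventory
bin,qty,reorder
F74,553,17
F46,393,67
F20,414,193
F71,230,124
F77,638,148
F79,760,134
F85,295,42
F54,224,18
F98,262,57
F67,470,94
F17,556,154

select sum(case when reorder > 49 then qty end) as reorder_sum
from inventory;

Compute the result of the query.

bin=F74: ✗
bin=F46: ✓ → 393
bin=F20: ✓ → 414
bin=F71: ✓ → 230
bin=F77: ✓ → 638
bin=F79: ✓ → 760
bin=F85: ✗
bin=F54: ✗
bin=F98: ✓ → 262
bin=F67: ✓ → 470
bin=F17: ✓ → 556
reorder_sum = 393 + 414 + 230 + 638 + 760 + 262 + 470 + 556 = 3723

3723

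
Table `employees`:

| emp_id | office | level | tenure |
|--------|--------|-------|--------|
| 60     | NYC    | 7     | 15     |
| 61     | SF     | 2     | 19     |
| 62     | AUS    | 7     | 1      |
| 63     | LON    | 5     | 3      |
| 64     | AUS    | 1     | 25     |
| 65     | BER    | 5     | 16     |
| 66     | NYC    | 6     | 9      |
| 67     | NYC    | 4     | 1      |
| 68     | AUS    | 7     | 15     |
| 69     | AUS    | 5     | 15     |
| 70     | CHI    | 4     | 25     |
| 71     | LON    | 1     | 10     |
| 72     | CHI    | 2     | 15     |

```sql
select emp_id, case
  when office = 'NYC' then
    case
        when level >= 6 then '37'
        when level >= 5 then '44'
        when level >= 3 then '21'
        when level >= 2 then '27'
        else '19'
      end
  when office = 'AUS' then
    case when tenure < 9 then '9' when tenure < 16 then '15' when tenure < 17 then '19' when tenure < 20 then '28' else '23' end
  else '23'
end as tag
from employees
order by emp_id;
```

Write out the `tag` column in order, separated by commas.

37, 23, 9, 23, 23, 23, 37, 21, 15, 15, 23, 23, 23

emp_id=60: office='NYC' → inner[level >= 6] → 37
emp_id=61: office='SF' → outer ELSE → 23
emp_id=62: office='AUS' → inner[tenure < 9] → 9
emp_id=63: office='LON' → outer ELSE → 23
emp_id=64: office='AUS' → inner[ELSE] → 23
emp_id=65: office='BER' → outer ELSE → 23
emp_id=66: office='NYC' → inner[level >= 6] → 37
emp_id=67: office='NYC' → inner[level >= 3] → 21
emp_id=68: office='AUS' → inner[tenure < 16] → 15
emp_id=69: office='AUS' → inner[tenure < 16] → 15
emp_id=70: office='CHI' → outer ELSE → 23
emp_id=71: office='LON' → outer ELSE → 23
emp_id=72: office='CHI' → outer ELSE → 23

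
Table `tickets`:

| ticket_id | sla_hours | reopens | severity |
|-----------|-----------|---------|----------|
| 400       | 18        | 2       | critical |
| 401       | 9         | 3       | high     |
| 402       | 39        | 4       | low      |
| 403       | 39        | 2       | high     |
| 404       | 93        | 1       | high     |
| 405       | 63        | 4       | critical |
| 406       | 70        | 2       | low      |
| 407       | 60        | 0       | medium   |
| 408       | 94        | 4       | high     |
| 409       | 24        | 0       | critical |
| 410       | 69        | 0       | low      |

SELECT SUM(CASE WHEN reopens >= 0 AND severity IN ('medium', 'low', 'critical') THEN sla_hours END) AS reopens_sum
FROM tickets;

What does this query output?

343

ticket_id=400: ✓ → 18
ticket_id=401: ✗
ticket_id=402: ✓ → 39
ticket_id=403: ✗
ticket_id=404: ✗
ticket_id=405: ✓ → 63
ticket_id=406: ✓ → 70
ticket_id=407: ✓ → 60
ticket_id=408: ✗
ticket_id=409: ✓ → 24
ticket_id=410: ✓ → 69
reopens_sum = 18 + 39 + 63 + 70 + 60 + 24 + 69 = 343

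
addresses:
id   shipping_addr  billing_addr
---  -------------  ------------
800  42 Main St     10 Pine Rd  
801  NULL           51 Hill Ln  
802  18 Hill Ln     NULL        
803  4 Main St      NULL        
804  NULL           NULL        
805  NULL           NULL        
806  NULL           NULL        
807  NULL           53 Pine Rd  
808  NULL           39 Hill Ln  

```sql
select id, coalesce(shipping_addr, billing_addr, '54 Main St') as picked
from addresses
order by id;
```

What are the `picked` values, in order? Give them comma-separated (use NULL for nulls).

42 Main St, 51 Hill Ln, 18 Hill Ln, 4 Main St, 54 Main St, 54 Main St, 54 Main St, 53 Pine Rd, 39 Hill Ln

id=800: shipping_addr=42 Main St → 42 Main St
id=801: shipping_addr=NULL, billing_addr=51 Hill Ln → 51 Hill Ln
id=802: shipping_addr=18 Hill Ln → 18 Hill Ln
id=803: shipping_addr=4 Main St → 4 Main St
id=804: shipping_addr=NULL, billing_addr=NULL, → literal 54 Main St → 54 Main St
id=805: shipping_addr=NULL, billing_addr=NULL, → literal 54 Main St → 54 Main St
id=806: shipping_addr=NULL, billing_addr=NULL, → literal 54 Main St → 54 Main St
id=807: shipping_addr=NULL, billing_addr=53 Pine Rd → 53 Pine Rd
id=808: shipping_addr=NULL, billing_addr=39 Hill Ln → 39 Hill Ln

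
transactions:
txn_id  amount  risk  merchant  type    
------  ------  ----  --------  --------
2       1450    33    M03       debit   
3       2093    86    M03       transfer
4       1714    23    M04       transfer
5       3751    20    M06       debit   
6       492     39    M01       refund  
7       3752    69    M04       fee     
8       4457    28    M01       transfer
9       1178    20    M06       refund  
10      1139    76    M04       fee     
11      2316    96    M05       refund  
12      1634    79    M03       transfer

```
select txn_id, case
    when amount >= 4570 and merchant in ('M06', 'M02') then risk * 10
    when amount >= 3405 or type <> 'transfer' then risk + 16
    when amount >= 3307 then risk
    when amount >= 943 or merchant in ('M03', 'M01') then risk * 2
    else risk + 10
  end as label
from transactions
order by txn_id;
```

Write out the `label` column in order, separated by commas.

txn_id=2: amount >= 3405 or type <> 'transfer' → 49
txn_id=3: amount >= 943 or merchant in ('M03', 'M01') → 172
txn_id=4: amount >= 943 or merchant in ('M03', 'M01') → 46
txn_id=5: amount >= 3405 or type <> 'transfer' → 36
txn_id=6: amount >= 3405 or type <> 'transfer' → 55
txn_id=7: amount >= 3405 or type <> 'transfer' → 85
txn_id=8: amount >= 3405 or type <> 'transfer' → 44
txn_id=9: amount >= 3405 or type <> 'transfer' → 36
txn_id=10: amount >= 3405 or type <> 'transfer' → 92
txn_id=11: amount >= 3405 or type <> 'transfer' → 112
txn_id=12: amount >= 943 or merchant in ('M03', 'M01') → 158

49, 172, 46, 36, 55, 85, 44, 36, 92, 112, 158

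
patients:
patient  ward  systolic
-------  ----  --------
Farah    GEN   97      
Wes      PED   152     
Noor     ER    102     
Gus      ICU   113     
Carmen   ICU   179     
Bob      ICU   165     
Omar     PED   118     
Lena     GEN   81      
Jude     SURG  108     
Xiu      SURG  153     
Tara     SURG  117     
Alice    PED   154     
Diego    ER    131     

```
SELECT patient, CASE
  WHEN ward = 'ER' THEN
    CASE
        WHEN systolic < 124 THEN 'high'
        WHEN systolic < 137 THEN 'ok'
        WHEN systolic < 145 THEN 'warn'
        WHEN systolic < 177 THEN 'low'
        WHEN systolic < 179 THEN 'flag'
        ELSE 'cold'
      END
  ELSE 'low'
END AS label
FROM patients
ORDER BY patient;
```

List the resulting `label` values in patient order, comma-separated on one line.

patient=Alice: ward='PED' → outer ELSE → low
patient=Bob: ward='ICU' → outer ELSE → low
patient=Carmen: ward='ICU' → outer ELSE → low
patient=Diego: ward='ER' → inner[systolic < 137] → ok
patient=Farah: ward='GEN' → outer ELSE → low
patient=Gus: ward='ICU' → outer ELSE → low
patient=Jude: ward='SURG' → outer ELSE → low
patient=Lena: ward='GEN' → outer ELSE → low
patient=Noor: ward='ER' → inner[systolic < 124] → high
patient=Omar: ward='PED' → outer ELSE → low
patient=Tara: ward='SURG' → outer ELSE → low
patient=Wes: ward='PED' → outer ELSE → low
patient=Xiu: ward='SURG' → outer ELSE → low

low, low, low, ok, low, low, low, low, high, low, low, low, low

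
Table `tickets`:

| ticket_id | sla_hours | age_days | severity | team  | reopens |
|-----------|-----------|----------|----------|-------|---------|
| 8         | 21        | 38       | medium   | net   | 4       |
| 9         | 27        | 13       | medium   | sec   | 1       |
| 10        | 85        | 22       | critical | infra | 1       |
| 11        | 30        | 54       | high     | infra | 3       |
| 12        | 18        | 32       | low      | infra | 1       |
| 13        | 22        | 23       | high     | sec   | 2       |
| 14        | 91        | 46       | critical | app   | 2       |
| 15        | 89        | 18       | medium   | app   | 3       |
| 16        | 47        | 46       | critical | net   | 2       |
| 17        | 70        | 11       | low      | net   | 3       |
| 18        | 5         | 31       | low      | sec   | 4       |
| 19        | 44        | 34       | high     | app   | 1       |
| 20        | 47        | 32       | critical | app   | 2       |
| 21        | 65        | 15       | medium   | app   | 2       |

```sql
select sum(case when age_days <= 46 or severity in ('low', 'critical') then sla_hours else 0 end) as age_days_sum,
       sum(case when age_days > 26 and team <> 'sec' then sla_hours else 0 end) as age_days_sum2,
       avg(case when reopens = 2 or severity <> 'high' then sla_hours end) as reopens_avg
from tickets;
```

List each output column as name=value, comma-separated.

[age_days_sum: age_days <= 46 or severity in ('low', 'critical')]
ticket_id=8: ✓ → 21
ticket_id=9: ✓ → 27
ticket_id=10: ✓ → 85
ticket_id=11: ✗
ticket_id=12: ✓ → 18
ticket_id=13: ✓ → 22
ticket_id=14: ✓ → 91
ticket_id=15: ✓ → 89
ticket_id=16: ✓ → 47
ticket_id=17: ✓ → 70
ticket_id=18: ✓ → 5
ticket_id=19: ✓ → 44
ticket_id=20: ✓ → 47
ticket_id=21: ✓ → 65
age_days_sum = 21 + 27 + 85 + 18 + 22 + 91 + 89 + 47 + 70 + 5 + 44 + 47 + 65 = 631
—
[age_days_sum2: age_days > 26 and team <> 'sec']
ticket_id=8: ✓ → 21
ticket_id=9: ✗
ticket_id=10: ✗
ticket_id=11: ✓ → 30
ticket_id=12: ✓ → 18
ticket_id=13: ✗
ticket_id=14: ✓ → 91
ticket_id=15: ✗
ticket_id=16: ✓ → 47
ticket_id=17: ✗
ticket_id=18: ✗
ticket_id=19: ✓ → 44
ticket_id=20: ✓ → 47
ticket_id=21: ✗
age_days_sum2 = 21 + 30 + 18 + 91 + 47 + 44 + 47 = 298
—
[reopens_avg: reopens = 2 or severity <> 'high']
ticket_id=8: ✓ → 21
ticket_id=9: ✓ → 27
ticket_id=10: ✓ → 85
ticket_id=11: ✗
ticket_id=12: ✓ → 18
ticket_id=13: ✓ → 22
ticket_id=14: ✓ → 91
ticket_id=15: ✓ → 89
ticket_id=16: ✓ → 47
ticket_id=17: ✓ → 70
ticket_id=18: ✓ → 5
ticket_id=19: ✗
ticket_id=20: ✓ → 47
ticket_id=21: ✓ → 65
reopens_avg = (21 + 27 + 85 + 18 + 22 + 91 + 89 + 47 + 70 + 5 + 47 + 65) / 12 = 48.9166666667

age_days_sum=631, age_days_sum2=298, reopens_avg=48.9166666667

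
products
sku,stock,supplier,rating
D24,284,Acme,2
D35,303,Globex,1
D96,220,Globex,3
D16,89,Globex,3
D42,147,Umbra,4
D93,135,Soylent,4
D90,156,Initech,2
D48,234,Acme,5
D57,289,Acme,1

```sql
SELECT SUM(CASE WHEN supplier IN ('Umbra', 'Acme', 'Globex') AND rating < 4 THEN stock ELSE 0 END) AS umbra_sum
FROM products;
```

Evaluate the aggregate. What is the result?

sku=D24: ✓ → 284
sku=D35: ✓ → 303
sku=D96: ✓ → 220
sku=D16: ✓ → 89
sku=D42: ✗
sku=D93: ✗
sku=D90: ✗
sku=D48: ✗
sku=D57: ✓ → 289
umbra_sum = 284 + 303 + 220 + 89 + 289 = 1185

1185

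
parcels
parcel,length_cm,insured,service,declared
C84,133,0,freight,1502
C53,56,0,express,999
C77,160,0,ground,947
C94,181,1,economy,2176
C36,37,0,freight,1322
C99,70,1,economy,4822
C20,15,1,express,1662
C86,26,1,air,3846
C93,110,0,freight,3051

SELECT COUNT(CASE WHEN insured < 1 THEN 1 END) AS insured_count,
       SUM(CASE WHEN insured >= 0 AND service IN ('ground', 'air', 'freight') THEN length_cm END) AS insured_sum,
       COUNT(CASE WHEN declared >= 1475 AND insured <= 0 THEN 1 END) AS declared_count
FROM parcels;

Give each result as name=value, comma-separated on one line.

[insured_count: insured < 1]
parcel=C84: ✓ → 1
parcel=C53: ✓ → 1
parcel=C77: ✓ → 1
parcel=C94: ✗
parcel=C36: ✓ → 1
parcel=C99: ✗
parcel=C20: ✗
parcel=C86: ✗
parcel=C93: ✓ → 1
insured_count = COUNT(1, 1, 1, 1, 1) = 5
—
[insured_sum: insured >= 0 AND service IN ('ground', 'air', 'freight')]
parcel=C84: ✓ → 133
parcel=C53: ✗
parcel=C77: ✓ → 160
parcel=C94: ✗
parcel=C36: ✓ → 37
parcel=C99: ✗
parcel=C20: ✗
parcel=C86: ✓ → 26
parcel=C93: ✓ → 110
insured_sum = 133 + 160 + 37 + 26 + 110 = 466
—
[declared_count: declared >= 1475 AND insured <= 0]
parcel=C84: ✓ → 1
parcel=C53: ✗
parcel=C77: ✗
parcel=C94: ✗
parcel=C36: ✗
parcel=C99: ✗
parcel=C20: ✗
parcel=C86: ✗
parcel=C93: ✓ → 1
declared_count = COUNT(1, 1) = 2

insured_count=5, insured_sum=466, declared_count=2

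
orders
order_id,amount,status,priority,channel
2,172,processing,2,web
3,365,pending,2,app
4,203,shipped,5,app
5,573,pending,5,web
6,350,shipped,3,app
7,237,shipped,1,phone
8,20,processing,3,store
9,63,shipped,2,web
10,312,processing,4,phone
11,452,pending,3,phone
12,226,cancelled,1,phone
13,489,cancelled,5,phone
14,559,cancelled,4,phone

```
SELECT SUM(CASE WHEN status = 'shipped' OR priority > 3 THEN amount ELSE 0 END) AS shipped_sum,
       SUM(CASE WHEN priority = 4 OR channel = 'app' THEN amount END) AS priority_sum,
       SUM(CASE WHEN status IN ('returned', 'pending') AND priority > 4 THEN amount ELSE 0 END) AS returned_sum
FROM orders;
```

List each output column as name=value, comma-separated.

shipped_sum=2786, priority_sum=1789, returned_sum=573

[shipped_sum: status = 'shipped' OR priority > 3]
order_id=2: ✗
order_id=3: ✗
order_id=4: ✓ → 203
order_id=5: ✓ → 573
order_id=6: ✓ → 350
order_id=7: ✓ → 237
order_id=8: ✗
order_id=9: ✓ → 63
order_id=10: ✓ → 312
order_id=11: ✗
order_id=12: ✗
order_id=13: ✓ → 489
order_id=14: ✓ → 559
shipped_sum = 203 + 573 + 350 + 237 + 63 + 312 + 489 + 559 = 2786
—
[priority_sum: priority = 4 OR channel = 'app']
order_id=2: ✗
order_id=3: ✓ → 365
order_id=4: ✓ → 203
order_id=5: ✗
order_id=6: ✓ → 350
order_id=7: ✗
order_id=8: ✗
order_id=9: ✗
order_id=10: ✓ → 312
order_id=11: ✗
order_id=12: ✗
order_id=13: ✗
order_id=14: ✓ → 559
priority_sum = 365 + 203 + 350 + 312 + 559 = 1789
—
[returned_sum: status IN ('returned', 'pending') AND priority > 4]
order_id=2: ✗
order_id=3: ✗
order_id=4: ✗
order_id=5: ✓ → 573
order_id=6: ✗
order_id=7: ✗
order_id=8: ✗
order_id=9: ✗
order_id=10: ✗
order_id=11: ✗
order_id=12: ✗
order_id=13: ✗
order_id=14: ✗
returned_sum = 573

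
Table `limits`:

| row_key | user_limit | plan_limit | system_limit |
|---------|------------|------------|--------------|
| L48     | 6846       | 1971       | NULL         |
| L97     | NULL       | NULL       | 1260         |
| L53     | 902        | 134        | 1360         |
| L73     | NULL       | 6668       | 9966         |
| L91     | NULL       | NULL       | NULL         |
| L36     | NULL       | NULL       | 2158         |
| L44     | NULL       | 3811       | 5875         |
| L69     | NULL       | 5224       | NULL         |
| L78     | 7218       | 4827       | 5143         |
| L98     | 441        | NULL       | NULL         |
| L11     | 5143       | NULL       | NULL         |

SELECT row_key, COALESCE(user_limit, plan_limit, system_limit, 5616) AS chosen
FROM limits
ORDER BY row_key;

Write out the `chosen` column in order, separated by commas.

row_key=L11: user_limit=5143 → 5143
row_key=L36: user_limit=NULL, plan_limit=NULL, system_limit=2158 → 2158
row_key=L44: user_limit=NULL, plan_limit=3811 → 3811
row_key=L48: user_limit=6846 → 6846
row_key=L53: user_limit=902 → 902
row_key=L69: user_limit=NULL, plan_limit=5224 → 5224
row_key=L73: user_limit=NULL, plan_limit=6668 → 6668
row_key=L78: user_limit=7218 → 7218
row_key=L91: user_limit=NULL, plan_limit=NULL, system_limit=NULL, → literal 5616 → 5616
row_key=L97: user_limit=NULL, plan_limit=NULL, system_limit=1260 → 1260
row_key=L98: user_limit=441 → 441

5143, 2158, 3811, 6846, 902, 5224, 6668, 7218, 5616, 1260, 441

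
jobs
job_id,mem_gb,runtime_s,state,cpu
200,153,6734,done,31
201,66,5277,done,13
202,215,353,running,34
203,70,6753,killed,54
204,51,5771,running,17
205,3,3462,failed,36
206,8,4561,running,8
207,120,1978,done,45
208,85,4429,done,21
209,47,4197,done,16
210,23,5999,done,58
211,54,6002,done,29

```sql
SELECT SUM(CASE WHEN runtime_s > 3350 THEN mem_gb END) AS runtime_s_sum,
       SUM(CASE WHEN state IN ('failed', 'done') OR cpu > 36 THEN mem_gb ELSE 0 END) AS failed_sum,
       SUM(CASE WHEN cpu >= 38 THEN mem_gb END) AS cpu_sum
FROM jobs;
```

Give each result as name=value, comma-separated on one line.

[runtime_s_sum: runtime_s > 3350]
job_id=200: ✓ → 153
job_id=201: ✓ → 66
job_id=202: ✗
job_id=203: ✓ → 70
job_id=204: ✓ → 51
job_id=205: ✓ → 3
job_id=206: ✓ → 8
job_id=207: ✗
job_id=208: ✓ → 85
job_id=209: ✓ → 47
job_id=210: ✓ → 23
job_id=211: ✓ → 54
runtime_s_sum = 153 + 66 + 70 + 51 + 3 + 8 + 85 + 47 + 23 + 54 = 560
—
[failed_sum: state IN ('failed', 'done') OR cpu > 36]
job_id=200: ✓ → 153
job_id=201: ✓ → 66
job_id=202: ✗
job_id=203: ✓ → 70
job_id=204: ✗
job_id=205: ✓ → 3
job_id=206: ✗
job_id=207: ✓ → 120
job_id=208: ✓ → 85
job_id=209: ✓ → 47
job_id=210: ✓ → 23
job_id=211: ✓ → 54
failed_sum = 153 + 66 + 70 + 3 + 120 + 85 + 47 + 23 + 54 = 621
—
[cpu_sum: cpu >= 38]
job_id=200: ✗
job_id=201: ✗
job_id=202: ✗
job_id=203: ✓ → 70
job_id=204: ✗
job_id=205: ✗
job_id=206: ✗
job_id=207: ✓ → 120
job_id=208: ✗
job_id=209: ✗
job_id=210: ✓ → 23
job_id=211: ✗
cpu_sum = 70 + 120 + 23 = 213

runtime_s_sum=560, failed_sum=621, cpu_sum=213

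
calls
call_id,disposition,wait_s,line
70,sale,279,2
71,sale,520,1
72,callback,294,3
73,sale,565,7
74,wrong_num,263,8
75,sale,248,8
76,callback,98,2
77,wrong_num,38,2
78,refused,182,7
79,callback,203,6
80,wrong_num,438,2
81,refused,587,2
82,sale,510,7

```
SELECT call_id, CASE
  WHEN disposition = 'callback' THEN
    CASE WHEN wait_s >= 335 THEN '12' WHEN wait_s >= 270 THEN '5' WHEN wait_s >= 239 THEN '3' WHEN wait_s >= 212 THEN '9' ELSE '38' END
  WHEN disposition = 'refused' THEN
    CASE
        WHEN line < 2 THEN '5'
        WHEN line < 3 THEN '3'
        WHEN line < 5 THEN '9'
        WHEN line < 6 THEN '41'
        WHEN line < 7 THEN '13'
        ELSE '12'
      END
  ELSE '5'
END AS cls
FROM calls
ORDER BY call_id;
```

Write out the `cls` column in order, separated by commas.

5, 5, 5, 5, 5, 5, 38, 5, 12, 38, 5, 3, 5

call_id=70: disposition='sale' → outer ELSE → 5
call_id=71: disposition='sale' → outer ELSE → 5
call_id=72: disposition='callback' → inner[wait_s >= 270] → 5
call_id=73: disposition='sale' → outer ELSE → 5
call_id=74: disposition='wrong_num' → outer ELSE → 5
call_id=75: disposition='sale' → outer ELSE → 5
call_id=76: disposition='callback' → inner[ELSE] → 38
call_id=77: disposition='wrong_num' → outer ELSE → 5
call_id=78: disposition='refused' → inner[ELSE] → 12
call_id=79: disposition='callback' → inner[ELSE] → 38
call_id=80: disposition='wrong_num' → outer ELSE → 5
call_id=81: disposition='refused' → inner[line < 3] → 3
call_id=82: disposition='sale' → outer ELSE → 5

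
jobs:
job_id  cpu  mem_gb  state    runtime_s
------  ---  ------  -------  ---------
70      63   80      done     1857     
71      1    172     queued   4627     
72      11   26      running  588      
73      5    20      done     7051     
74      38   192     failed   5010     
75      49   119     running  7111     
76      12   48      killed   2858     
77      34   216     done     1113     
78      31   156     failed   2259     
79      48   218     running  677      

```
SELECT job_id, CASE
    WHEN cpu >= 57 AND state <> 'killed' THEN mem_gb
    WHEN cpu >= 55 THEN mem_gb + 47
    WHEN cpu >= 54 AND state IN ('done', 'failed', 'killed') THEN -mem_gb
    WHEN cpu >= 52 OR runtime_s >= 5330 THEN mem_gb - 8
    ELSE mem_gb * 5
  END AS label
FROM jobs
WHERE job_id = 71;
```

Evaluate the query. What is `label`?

860

job_id = 71: cpu=1, mem_gb=172, state=queued, runtime_s=4627.
cpu >= 57 AND state <> 'killed' → false
cpu >= 55 → false
cpu >= 54 AND state IN ('done', 'failed', 'killed') → false
cpu >= 52 OR runtime_s >= 5330 → false
No prior WHEN matched → ELSE → 860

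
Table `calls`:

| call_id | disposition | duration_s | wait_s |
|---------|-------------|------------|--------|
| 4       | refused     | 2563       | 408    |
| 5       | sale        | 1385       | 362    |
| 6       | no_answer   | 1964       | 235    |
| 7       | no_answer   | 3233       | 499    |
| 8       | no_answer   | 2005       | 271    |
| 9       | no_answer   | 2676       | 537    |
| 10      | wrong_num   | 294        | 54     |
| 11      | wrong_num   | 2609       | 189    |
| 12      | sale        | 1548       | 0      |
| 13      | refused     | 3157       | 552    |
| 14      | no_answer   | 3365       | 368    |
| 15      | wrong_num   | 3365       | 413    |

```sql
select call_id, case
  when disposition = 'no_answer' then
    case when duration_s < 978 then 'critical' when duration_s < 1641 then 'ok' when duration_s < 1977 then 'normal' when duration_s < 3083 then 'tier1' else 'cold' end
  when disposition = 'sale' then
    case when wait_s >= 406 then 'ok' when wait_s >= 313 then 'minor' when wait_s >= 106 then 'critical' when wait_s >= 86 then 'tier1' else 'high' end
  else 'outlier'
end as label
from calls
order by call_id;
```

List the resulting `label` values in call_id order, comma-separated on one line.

outlier, minor, normal, cold, tier1, tier1, outlier, outlier, high, outlier, cold, outlier

call_id=4: disposition='refused' → outer ELSE → outlier
call_id=5: disposition='sale' → inner[wait_s >= 313] → minor
call_id=6: disposition='no_answer' → inner[duration_s < 1977] → normal
call_id=7: disposition='no_answer' → inner[ELSE] → cold
call_id=8: disposition='no_answer' → inner[duration_s < 3083] → tier1
call_id=9: disposition='no_answer' → inner[duration_s < 3083] → tier1
call_id=10: disposition='wrong_num' → outer ELSE → outlier
call_id=11: disposition='wrong_num' → outer ELSE → outlier
call_id=12: disposition='sale' → inner[ELSE] → high
call_id=13: disposition='refused' → outer ELSE → outlier
call_id=14: disposition='no_answer' → inner[ELSE] → cold
call_id=15: disposition='wrong_num' → outer ELSE → outlier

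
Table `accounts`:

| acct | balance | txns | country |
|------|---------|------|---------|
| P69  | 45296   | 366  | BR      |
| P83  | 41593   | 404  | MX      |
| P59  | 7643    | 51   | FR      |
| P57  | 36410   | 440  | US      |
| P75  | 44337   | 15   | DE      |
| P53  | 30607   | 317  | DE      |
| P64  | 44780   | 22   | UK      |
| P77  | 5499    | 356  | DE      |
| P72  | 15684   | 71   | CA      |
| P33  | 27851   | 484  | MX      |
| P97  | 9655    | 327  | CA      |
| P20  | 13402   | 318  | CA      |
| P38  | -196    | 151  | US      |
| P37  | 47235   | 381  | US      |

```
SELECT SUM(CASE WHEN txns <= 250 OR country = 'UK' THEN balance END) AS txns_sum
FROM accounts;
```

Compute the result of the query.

acct=P69: ✗
acct=P83: ✗
acct=P59: ✓ → 7643
acct=P57: ✗
acct=P75: ✓ → 44337
acct=P53: ✗
acct=P64: ✓ → 44780
acct=P77: ✗
acct=P72: ✓ → 15684
acct=P33: ✗
acct=P97: ✗
acct=P20: ✗
acct=P38: ✓ → -196
acct=P37: ✗
txns_sum = 7643 + 44337 + 44780 + 15684 + -196 = 112248

112248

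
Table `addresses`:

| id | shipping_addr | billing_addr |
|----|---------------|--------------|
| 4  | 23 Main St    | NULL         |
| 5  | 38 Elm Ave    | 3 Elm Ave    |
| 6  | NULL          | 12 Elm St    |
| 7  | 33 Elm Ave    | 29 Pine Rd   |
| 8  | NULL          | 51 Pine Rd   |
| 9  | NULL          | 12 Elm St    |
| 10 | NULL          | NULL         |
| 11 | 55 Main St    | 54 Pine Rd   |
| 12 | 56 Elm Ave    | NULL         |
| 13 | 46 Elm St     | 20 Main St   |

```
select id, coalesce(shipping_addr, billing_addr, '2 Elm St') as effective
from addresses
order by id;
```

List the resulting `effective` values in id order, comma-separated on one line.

id=4: shipping_addr=23 Main St → 23 Main St
id=5: shipping_addr=38 Elm Ave → 38 Elm Ave
id=6: shipping_addr=NULL, billing_addr=12 Elm St → 12 Elm St
id=7: shipping_addr=33 Elm Ave → 33 Elm Ave
id=8: shipping_addr=NULL, billing_addr=51 Pine Rd → 51 Pine Rd
id=9: shipping_addr=NULL, billing_addr=12 Elm St → 12 Elm St
id=10: shipping_addr=NULL, billing_addr=NULL, → literal 2 Elm St → 2 Elm St
id=11: shipping_addr=55 Main St → 55 Main St
id=12: shipping_addr=56 Elm Ave → 56 Elm Ave
id=13: shipping_addr=46 Elm St → 46 Elm St

23 Main St, 38 Elm Ave, 12 Elm St, 33 Elm Ave, 51 Pine Rd, 12 Elm St, 2 Elm St, 55 Main St, 56 Elm Ave, 46 Elm St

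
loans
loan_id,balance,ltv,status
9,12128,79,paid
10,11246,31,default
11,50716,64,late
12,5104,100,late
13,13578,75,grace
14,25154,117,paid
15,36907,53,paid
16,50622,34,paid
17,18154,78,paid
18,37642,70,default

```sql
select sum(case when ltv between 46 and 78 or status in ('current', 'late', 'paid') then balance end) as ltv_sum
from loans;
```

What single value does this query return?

loan_id=9: ✓ → 12128
loan_id=10: ✗
loan_id=11: ✓ → 50716
loan_id=12: ✓ → 5104
loan_id=13: ✓ → 13578
loan_id=14: ✓ → 25154
loan_id=15: ✓ → 36907
loan_id=16: ✓ → 50622
loan_id=17: ✓ → 18154
loan_id=18: ✓ → 37642
ltv_sum = 12128 + 50716 + 5104 + 13578 + 25154 + 36907 + 50622 + 18154 + 37642 = 250005

250005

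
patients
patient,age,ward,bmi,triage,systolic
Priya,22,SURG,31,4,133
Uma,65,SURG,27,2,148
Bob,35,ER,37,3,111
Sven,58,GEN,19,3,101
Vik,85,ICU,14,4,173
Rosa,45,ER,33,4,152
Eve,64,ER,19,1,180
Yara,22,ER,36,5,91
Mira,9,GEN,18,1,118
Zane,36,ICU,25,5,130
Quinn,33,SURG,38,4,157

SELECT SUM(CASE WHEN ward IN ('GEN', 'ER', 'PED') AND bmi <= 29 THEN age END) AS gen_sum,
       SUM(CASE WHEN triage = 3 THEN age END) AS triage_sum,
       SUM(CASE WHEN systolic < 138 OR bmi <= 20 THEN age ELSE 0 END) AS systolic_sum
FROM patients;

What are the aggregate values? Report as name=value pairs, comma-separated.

[gen_sum: ward IN ('GEN', 'ER', 'PED') AND bmi <= 29]
patient=Priya: ✗
patient=Uma: ✗
patient=Bob: ✗
patient=Sven: ✓ → 58
patient=Vik: ✗
patient=Rosa: ✗
patient=Eve: ✓ → 64
patient=Yara: ✗
patient=Mira: ✓ → 9
patient=Zane: ✗
patient=Quinn: ✗
gen_sum = 58 + 64 + 9 = 131
—
[triage_sum: triage = 3]
patient=Priya: ✗
patient=Uma: ✗
patient=Bob: ✓ → 35
patient=Sven: ✓ → 58
patient=Vik: ✗
patient=Rosa: ✗
patient=Eve: ✗
patient=Yara: ✗
patient=Mira: ✗
patient=Zane: ✗
patient=Quinn: ✗
triage_sum = 35 + 58 = 93
—
[systolic_sum: systolic < 138 OR bmi <= 20]
patient=Priya: ✓ → 22
patient=Uma: ✗
patient=Bob: ✓ → 35
patient=Sven: ✓ → 58
patient=Vik: ✓ → 85
patient=Rosa: ✗
patient=Eve: ✓ → 64
patient=Yara: ✓ → 22
patient=Mira: ✓ → 9
patient=Zane: ✓ → 36
patient=Quinn: ✗
systolic_sum = 22 + 35 + 58 + 85 + 64 + 22 + 9 + 36 = 331

gen_sum=131, triage_sum=93, systolic_sum=331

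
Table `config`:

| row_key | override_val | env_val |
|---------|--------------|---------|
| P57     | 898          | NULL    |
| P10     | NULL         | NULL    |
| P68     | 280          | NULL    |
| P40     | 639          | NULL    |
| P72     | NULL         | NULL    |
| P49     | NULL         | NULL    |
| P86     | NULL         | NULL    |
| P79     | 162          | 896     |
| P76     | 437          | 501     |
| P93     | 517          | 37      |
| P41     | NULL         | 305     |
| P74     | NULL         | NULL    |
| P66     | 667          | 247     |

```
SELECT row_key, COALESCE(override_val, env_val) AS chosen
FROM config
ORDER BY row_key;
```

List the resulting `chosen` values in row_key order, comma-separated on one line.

row_key=P10: override_val=NULL, env_val=NULL (all NULL) → NULL
row_key=P40: override_val=639 → 639
row_key=P41: override_val=NULL, env_val=305 → 305
row_key=P49: override_val=NULL, env_val=NULL (all NULL) → NULL
row_key=P57: override_val=898 → 898
row_key=P66: override_val=667 → 667
row_key=P68: override_val=280 → 280
row_key=P72: override_val=NULL, env_val=NULL (all NULL) → NULL
row_key=P74: override_val=NULL, env_val=NULL (all NULL) → NULL
row_key=P76: override_val=437 → 437
row_key=P79: override_val=162 → 162
row_key=P86: override_val=NULL, env_val=NULL (all NULL) → NULL
row_key=P93: override_val=517 → 517

NULL, 639, 305, NULL, 898, 667, 280, NULL, NULL, 437, 162, NULL, 517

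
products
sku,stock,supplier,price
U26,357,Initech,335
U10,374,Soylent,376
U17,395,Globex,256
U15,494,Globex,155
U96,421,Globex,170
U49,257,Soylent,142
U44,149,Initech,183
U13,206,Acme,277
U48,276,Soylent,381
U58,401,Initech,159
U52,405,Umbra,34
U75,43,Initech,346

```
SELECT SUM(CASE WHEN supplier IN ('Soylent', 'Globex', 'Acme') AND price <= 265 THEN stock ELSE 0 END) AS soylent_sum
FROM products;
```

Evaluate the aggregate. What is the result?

1567

sku=U26: ✗
sku=U10: ✗
sku=U17: ✓ → 395
sku=U15: ✓ → 494
sku=U96: ✓ → 421
sku=U49: ✓ → 257
sku=U44: ✗
sku=U13: ✗
sku=U48: ✗
sku=U58: ✗
sku=U52: ✗
sku=U75: ✗
soylent_sum = 395 + 494 + 421 + 257 = 1567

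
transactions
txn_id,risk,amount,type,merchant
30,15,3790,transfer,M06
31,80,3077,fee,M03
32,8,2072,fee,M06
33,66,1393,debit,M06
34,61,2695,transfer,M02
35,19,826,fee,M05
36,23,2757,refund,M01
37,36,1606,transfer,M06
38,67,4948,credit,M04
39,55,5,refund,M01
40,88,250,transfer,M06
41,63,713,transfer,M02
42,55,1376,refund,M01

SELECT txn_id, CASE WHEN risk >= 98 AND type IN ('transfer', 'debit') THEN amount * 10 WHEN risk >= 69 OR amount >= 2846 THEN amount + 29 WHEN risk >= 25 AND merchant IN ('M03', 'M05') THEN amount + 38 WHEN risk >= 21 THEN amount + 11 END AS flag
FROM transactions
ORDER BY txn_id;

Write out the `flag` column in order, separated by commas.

txn_id=30: risk >= 69 OR amount >= 2846 → 3819
txn_id=31: risk >= 69 OR amount >= 2846 → 3106
txn_id=32: (no match → NULL) → NULL
txn_id=33: risk >= 21 → 1404
txn_id=34: risk >= 21 → 2706
txn_id=35: (no match → NULL) → NULL
txn_id=36: risk >= 21 → 2768
txn_id=37: risk >= 21 → 1617
txn_id=38: risk >= 69 OR amount >= 2846 → 4977
txn_id=39: risk >= 21 → 16
txn_id=40: risk >= 69 OR amount >= 2846 → 279
txn_id=41: risk >= 21 → 724
txn_id=42: risk >= 21 → 1387

3819, 3106, NULL, 1404, 2706, NULL, 2768, 1617, 4977, 16, 279, 724, 1387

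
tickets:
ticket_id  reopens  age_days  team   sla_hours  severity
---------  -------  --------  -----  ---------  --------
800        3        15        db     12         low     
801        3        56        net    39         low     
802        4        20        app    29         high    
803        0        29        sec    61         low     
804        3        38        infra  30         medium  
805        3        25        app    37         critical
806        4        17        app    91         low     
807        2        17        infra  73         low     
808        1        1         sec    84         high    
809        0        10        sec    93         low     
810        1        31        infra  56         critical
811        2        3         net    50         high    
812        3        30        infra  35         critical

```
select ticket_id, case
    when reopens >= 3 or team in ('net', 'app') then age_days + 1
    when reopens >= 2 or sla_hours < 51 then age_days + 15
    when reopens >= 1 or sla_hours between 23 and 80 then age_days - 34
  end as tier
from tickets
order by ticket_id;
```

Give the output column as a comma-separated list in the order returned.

16, 57, 21, -5, 39, 26, 18, 32, -33, NULL, -3, 4, 31

ticket_id=800: reopens >= 3 or team in ('net', 'app') → 16
ticket_id=801: reopens >= 3 or team in ('net', 'app') → 57
ticket_id=802: reopens >= 3 or team in ('net', 'app') → 21
ticket_id=803: reopens >= 1 or sla_hours between 23 and 80 → -5
ticket_id=804: reopens >= 3 or team in ('net', 'app') → 39
ticket_id=805: reopens >= 3 or team in ('net', 'app') → 26
ticket_id=806: reopens >= 3 or team in ('net', 'app') → 18
ticket_id=807: reopens >= 2 or sla_hours < 51 → 32
ticket_id=808: reopens >= 1 or sla_hours between 23 and 80 → -33
ticket_id=809: (no match → NULL) → NULL
ticket_id=810: reopens >= 1 or sla_hours between 23 and 80 → -3
ticket_id=811: reopens >= 3 or team in ('net', 'app') → 4
ticket_id=812: reopens >= 3 or team in ('net', 'app') → 31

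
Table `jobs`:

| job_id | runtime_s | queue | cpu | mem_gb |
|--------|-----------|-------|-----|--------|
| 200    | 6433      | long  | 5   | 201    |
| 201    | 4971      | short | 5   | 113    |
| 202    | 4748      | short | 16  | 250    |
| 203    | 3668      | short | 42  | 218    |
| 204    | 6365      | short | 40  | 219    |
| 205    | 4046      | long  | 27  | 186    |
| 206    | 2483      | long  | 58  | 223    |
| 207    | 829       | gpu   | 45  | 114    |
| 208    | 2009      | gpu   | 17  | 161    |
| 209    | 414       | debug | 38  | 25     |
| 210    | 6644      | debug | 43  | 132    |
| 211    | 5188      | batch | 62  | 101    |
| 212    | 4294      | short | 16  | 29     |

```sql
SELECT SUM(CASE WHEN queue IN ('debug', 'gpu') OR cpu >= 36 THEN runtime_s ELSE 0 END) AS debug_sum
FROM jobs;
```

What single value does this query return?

job_id=200: ✗
job_id=201: ✗
job_id=202: ✗
job_id=203: ✓ → 3668
job_id=204: ✓ → 6365
job_id=205: ✗
job_id=206: ✓ → 2483
job_id=207: ✓ → 829
job_id=208: ✓ → 2009
job_id=209: ✓ → 414
job_id=210: ✓ → 6644
job_id=211: ✓ → 5188
job_id=212: ✗
debug_sum = 3668 + 6365 + 2483 + 829 + 2009 + 414 + 6644 + 5188 = 27600

27600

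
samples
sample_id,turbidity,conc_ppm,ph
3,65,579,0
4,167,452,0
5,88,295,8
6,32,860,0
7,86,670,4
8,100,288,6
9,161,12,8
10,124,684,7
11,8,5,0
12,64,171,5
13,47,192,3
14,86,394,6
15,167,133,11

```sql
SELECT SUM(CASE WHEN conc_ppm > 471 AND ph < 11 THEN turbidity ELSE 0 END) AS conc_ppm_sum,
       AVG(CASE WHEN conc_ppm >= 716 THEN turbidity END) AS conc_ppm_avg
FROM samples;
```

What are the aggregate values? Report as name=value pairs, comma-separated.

[conc_ppm_sum: conc_ppm > 471 AND ph < 11]
sample_id=3: ✓ → 65
sample_id=4: ✗
sample_id=5: ✗
sample_id=6: ✓ → 32
sample_id=7: ✓ → 86
sample_id=8: ✗
sample_id=9: ✗
sample_id=10: ✓ → 124
sample_id=11: ✗
sample_id=12: ✗
sample_id=13: ✗
sample_id=14: ✗
sample_id=15: ✗
conc_ppm_sum = 65 + 32 + 86 + 124 = 307
—
[conc_ppm_avg: conc_ppm >= 716]
sample_id=3: ✗
sample_id=4: ✗
sample_id=5: ✗
sample_id=6: ✓ → 32
sample_id=7: ✗
sample_id=8: ✗
sample_id=9: ✗
sample_id=10: ✗
sample_id=11: ✗
sample_id=12: ✗
sample_id=13: ✗
sample_id=14: ✗
sample_id=15: ✗
conc_ppm_avg = 32

conc_ppm_sum=307, conc_ppm_avg=32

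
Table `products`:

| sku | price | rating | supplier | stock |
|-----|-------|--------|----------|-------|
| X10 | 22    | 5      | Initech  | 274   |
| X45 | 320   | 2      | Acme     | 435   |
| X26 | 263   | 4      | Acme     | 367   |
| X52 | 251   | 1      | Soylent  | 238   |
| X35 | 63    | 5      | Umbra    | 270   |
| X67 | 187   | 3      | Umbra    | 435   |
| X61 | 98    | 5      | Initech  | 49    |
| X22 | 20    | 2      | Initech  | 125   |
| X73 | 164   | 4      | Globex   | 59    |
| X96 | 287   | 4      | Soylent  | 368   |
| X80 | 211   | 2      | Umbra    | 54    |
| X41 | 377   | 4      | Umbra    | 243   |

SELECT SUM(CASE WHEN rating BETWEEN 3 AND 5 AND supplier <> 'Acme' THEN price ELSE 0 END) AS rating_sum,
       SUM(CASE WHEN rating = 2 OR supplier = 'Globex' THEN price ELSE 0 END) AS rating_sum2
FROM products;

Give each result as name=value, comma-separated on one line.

[rating_sum: rating BETWEEN 3 AND 5 AND supplier <> 'Acme']
sku=X10: ✓ → 22
sku=X45: ✗
sku=X26: ✗
sku=X52: ✗
sku=X35: ✓ → 63
sku=X67: ✓ → 187
sku=X61: ✓ → 98
sku=X22: ✗
sku=X73: ✓ → 164
sku=X96: ✓ → 287
sku=X80: ✗
sku=X41: ✓ → 377
rating_sum = 22 + 63 + 187 + 98 + 164 + 287 + 377 = 1198
—
[rating_sum2: rating = 2 OR supplier = 'Globex']
sku=X10: ✗
sku=X45: ✓ → 320
sku=X26: ✗
sku=X52: ✗
sku=X35: ✗
sku=X67: ✗
sku=X61: ✗
sku=X22: ✓ → 20
sku=X73: ✓ → 164
sku=X96: ✗
sku=X80: ✓ → 211
sku=X41: ✗
rating_sum2 = 320 + 20 + 164 + 211 = 715

rating_sum=1198, rating_sum2=715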